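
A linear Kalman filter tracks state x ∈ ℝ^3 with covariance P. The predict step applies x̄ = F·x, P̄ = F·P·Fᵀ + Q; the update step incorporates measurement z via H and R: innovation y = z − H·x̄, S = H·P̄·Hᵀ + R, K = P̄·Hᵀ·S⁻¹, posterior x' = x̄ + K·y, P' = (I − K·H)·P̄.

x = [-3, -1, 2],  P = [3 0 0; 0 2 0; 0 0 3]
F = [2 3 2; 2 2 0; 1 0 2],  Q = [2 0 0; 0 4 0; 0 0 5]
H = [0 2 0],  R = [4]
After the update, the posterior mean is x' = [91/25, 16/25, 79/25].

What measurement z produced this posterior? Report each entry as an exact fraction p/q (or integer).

z = [2]

x̄ = F·x = [-5, -8, 1]
P̄ = F·P·Fᵀ + Q = [44 24 18; 24 24 6; 18 6 20]
S = H·P̄·Hᵀ + R = [100]
K = P̄·Hᵀ·S⁻¹ = [12/25; 12/25; 3/25]
x' − x̄ = [216/25, 216/25, 54/25] = K·y
y = (KᵀK)⁻¹·Kᵀ·(x' − x̄) = [18]
z = y + H·x̄ = [18] + [-16] = [2]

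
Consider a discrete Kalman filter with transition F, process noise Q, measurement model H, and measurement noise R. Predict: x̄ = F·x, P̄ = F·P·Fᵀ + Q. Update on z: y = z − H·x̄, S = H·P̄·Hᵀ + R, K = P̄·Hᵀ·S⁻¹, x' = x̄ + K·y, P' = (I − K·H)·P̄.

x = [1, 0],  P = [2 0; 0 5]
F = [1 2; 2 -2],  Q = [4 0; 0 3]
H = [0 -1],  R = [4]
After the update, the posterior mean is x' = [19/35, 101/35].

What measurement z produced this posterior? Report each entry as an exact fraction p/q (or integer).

x̄ = F·x = [1, 2]
P̄ = F·P·Fᵀ + Q = [26 -16; -16 31]
S = H·P̄·Hᵀ + R = [35]
K = P̄·Hᵀ·S⁻¹ = [16/35; -31/35]
x' − x̄ = [-16/35, 31/35] = K·y
y = (KᵀK)⁻¹·Kᵀ·(x' − x̄) = [-1]
z = y + H·x̄ = [-1] + [-2] = [-3]

z = [-3]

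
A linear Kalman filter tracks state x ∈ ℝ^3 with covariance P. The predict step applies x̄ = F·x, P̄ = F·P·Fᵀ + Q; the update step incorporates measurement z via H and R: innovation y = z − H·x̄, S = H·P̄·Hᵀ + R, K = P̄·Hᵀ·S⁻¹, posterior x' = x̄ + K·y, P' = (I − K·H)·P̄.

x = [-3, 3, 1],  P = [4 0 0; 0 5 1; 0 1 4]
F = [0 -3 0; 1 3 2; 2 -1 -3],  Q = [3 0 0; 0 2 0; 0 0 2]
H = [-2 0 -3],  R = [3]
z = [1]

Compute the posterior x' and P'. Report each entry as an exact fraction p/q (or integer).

x̄ = F·x = [-9, 8, -12]
P̄ = F·P·Fᵀ + Q = [48 -51 24; -51 79 -42; 24 -42 65]
y = z − H·x̄ = [-53]
S = H·P̄·Hᵀ + R = [1068]
K = P̄·Hᵀ·S⁻¹ = [-14/89; 19/89; -81/356]
x' = x̄ + K·y = [-59/89, -295/89, 21/356]
P' = (I − K·H)·P̄ = [1920/89 -1347/89 -1266/89; -1347/89 2699/89 879/89; -1266/89 879/89 3457/356]

x' = [-59/89, -295/89, 21/356]
P' = [1920/89 -1347/89 -1266/89; -1347/89 2699/89 879/89; -1266/89 879/89 3457/356]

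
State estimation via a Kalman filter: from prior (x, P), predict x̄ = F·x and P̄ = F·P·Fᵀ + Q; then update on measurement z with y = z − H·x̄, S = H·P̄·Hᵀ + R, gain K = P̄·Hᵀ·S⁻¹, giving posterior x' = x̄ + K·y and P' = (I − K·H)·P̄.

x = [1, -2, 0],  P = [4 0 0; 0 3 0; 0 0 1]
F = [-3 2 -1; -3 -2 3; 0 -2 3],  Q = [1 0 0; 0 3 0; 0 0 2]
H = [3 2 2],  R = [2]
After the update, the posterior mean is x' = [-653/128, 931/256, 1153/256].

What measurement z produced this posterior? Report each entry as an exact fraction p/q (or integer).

z = [1]

x̄ = F·x = [-7, 1, 4]
P̄ = F·P·Fᵀ + Q = [50 21 -15; 21 60 21; -15 21 23]
S = H·P̄·Hᵀ + R = [1024]
K = P̄·Hᵀ·S⁻¹ = [81/512; 225/1024; 43/1024]
x' − x̄ = [243/128, 675/256, 129/256] = K·y
y = (KᵀK)⁻¹·Kᵀ·(x' − x̄) = [12]
z = y + H·x̄ = [12] + [-11] = [1]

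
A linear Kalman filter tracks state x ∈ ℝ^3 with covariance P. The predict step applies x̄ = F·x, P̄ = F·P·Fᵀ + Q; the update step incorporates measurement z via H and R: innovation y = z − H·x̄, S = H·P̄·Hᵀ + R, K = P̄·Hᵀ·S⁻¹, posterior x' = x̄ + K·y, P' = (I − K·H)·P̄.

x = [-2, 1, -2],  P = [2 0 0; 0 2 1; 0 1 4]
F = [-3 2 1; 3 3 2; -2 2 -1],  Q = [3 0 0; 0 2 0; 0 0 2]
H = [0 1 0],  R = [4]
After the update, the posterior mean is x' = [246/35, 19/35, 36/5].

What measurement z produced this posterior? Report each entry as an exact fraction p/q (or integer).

x̄ = F·x = [6, -7, 8]
P̄ = F·P·Fᵀ + Q = [37 9 16; 9 66 -7; 16 -7 18]
S = H·P̄·Hᵀ + R = [70]
K = P̄·Hᵀ·S⁻¹ = [9/70; 33/35; -1/10]
x' − x̄ = [36/35, 264/35, -4/5] = K·y
y = (KᵀK)⁻¹·Kᵀ·(x' − x̄) = [8]
z = y + H·x̄ = [8] + [-7] = [1]

z = [1]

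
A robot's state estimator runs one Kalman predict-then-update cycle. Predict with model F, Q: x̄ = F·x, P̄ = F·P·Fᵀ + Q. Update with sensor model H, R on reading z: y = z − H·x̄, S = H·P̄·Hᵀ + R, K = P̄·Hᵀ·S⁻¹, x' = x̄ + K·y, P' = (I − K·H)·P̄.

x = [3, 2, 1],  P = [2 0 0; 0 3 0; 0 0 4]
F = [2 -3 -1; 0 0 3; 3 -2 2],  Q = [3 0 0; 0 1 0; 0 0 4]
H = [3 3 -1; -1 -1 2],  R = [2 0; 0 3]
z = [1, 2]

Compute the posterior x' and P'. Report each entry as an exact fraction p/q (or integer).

x' = [-7517/16805, 22081/16805, 28323/16805]
P' = [419046/16805 -415708/16805 1546/16805; -415708/16805 419674/16805 6972/16805; 1546/16805 6972/16805 18686/16805]

x̄ = F·x = [-1, 3, 7]
P̄ = F·P·Fᵀ + Q = [42 -12 22; -12 37 24; 22 24 50]
y = z − H·x̄ = [2, -10]
S = H·P̄·Hᵀ + R = [271 57; 57 74]
K = P̄·Hᵀ·S⁻¹ = [4234/16805 -82/16805; 2463/16805 3326/16805; 3434/16805 9618/16805]
x' = x̄ + K·y = [-7517/16805, 22081/16805, 28323/16805]
P' = (I − K·H)·P̄ = [419046/16805 -415708/16805 1546/16805; -415708/16805 419674/16805 6972/16805; 1546/16805 6972/16805 18686/16805]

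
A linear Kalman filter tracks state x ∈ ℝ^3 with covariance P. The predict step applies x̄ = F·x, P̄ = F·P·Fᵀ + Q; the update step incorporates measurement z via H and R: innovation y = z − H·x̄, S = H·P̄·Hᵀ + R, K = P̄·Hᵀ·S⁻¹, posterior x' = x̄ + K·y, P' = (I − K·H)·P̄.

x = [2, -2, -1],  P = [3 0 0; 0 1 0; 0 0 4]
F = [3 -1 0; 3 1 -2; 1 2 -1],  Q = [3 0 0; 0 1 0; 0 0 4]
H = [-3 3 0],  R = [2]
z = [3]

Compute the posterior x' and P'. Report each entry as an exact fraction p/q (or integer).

x̄ = F·x = [8, 6, -1]
P̄ = F·P·Fᵀ + Q = [31 26 7; 26 45 19; 7 19 15]
y = z − H·x̄ = [9]
S = H·P̄·Hᵀ + R = [218]
K = P̄·Hᵀ·S⁻¹ = [-15/218; 57/218; 18/109]
x' = x̄ + K·y = [1609/218, 1821/218, 53/109]
P' = (I − K·H)·P̄ = [6533/218 6523/218 1033/109; 6523/218 6561/218 1045/109; 1033/109 1045/109 987/109]

x' = [1609/218, 1821/218, 53/109]
P' = [6533/218 6523/218 1033/109; 6523/218 6561/218 1045/109; 1033/109 1045/109 987/109]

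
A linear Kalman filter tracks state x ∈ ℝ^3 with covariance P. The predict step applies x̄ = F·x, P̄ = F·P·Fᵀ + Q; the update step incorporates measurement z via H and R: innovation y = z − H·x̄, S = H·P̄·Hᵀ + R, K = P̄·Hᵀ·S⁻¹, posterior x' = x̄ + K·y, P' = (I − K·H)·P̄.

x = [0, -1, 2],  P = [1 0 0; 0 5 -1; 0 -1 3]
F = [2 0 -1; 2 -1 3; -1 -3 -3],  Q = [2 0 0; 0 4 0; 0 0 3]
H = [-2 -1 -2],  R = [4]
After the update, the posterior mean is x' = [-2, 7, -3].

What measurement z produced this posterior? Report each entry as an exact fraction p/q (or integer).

x̄ = F·x = [-2, 7, -3]
P̄ = F·P·Fᵀ + Q = [9 -6 4; -6 46 -8; 4 -8 58]
S = H·P̄·Hᵀ + R = [294]
K = P̄·Hᵀ·S⁻¹ = [-10/147; -3/49; -58/147]
x' − x̄ = [0, 0, 0] = K·y
y = (KᵀK)⁻¹·Kᵀ·(x' − x̄) = [0]
z = y + H·x̄ = [0] + [3] = [3]

z = [3]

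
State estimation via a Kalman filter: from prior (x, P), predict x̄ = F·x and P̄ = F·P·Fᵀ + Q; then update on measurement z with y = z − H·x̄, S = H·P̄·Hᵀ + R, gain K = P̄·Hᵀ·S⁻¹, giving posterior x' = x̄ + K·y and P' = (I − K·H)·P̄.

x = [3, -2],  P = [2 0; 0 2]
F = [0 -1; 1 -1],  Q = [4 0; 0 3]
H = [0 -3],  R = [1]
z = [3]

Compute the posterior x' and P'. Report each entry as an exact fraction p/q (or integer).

x' = [5/16, -29/32]
P' = [87/16 1/32; 1/32 7/64]

x̄ = F·x = [2, 5]
P̄ = F·P·Fᵀ + Q = [6 2; 2 7]
y = z − H·x̄ = [18]
S = H·P̄·Hᵀ + R = [64]
K = P̄·Hᵀ·S⁻¹ = [-3/32; -21/64]
x' = x̄ + K·y = [5/16, -29/32]
P' = (I − K·H)·P̄ = [87/16 1/32; 1/32 7/64]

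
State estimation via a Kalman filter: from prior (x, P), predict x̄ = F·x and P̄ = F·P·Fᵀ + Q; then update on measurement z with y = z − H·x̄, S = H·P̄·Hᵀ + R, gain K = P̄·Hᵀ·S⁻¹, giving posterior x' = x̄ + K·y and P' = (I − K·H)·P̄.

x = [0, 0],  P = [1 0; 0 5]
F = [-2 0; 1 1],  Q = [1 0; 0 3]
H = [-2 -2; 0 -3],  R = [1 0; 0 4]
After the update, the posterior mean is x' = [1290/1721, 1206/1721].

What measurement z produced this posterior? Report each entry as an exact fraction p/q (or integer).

x̄ = F·x = [0, 0]
P̄ = F·P·Fᵀ + Q = [5 -2; -2 9]
S = H·P̄·Hᵀ + R = [41 42; 42 85]
K = P̄·Hᵀ·S⁻¹ = [-762/1721 498/1721; -56/1721 -519/1721]
x' − x̄ = [1290/1721, 1206/1721] = K·y
y = (KᵀK)⁻¹·Kᵀ·(x' − x̄) = [-3, -2]
z = y + H·x̄ = [-3, -2] + [0, 0] = [-3, -2]

z = [-3, -2]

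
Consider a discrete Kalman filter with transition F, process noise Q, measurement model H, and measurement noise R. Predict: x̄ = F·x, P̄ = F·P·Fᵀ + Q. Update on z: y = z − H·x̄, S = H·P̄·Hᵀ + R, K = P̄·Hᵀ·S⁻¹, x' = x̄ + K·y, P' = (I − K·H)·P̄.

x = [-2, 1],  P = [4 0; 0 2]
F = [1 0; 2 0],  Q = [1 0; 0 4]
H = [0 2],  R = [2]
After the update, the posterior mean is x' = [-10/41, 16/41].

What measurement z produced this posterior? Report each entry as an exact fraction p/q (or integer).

z = [1]

x̄ = F·x = [-2, -4]
P̄ = F·P·Fᵀ + Q = [5 8; 8 20]
S = H·P̄·Hᵀ + R = [82]
K = P̄·Hᵀ·S⁻¹ = [8/41; 20/41]
x' − x̄ = [72/41, 180/41] = K·y
y = (KᵀK)⁻¹·Kᵀ·(x' − x̄) = [9]
z = y + H·x̄ = [9] + [-8] = [1]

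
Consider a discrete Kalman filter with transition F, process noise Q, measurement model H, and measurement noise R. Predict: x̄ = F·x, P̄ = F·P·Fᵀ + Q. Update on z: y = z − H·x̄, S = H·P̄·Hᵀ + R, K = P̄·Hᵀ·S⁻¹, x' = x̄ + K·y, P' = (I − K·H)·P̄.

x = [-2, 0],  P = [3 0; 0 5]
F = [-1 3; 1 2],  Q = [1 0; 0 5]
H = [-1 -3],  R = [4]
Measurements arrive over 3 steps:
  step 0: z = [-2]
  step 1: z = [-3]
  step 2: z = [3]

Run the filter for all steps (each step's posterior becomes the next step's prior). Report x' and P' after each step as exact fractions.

step 0: x' = [1714/467, -268/467], P' = [5983/467 -1821/467; -1821/467 755/467]
step 1: x' = [-219379/42881, 115494/42881], P' = [1778550/42881 -573718/42881; -573718/42881 203090/42881]
step 2: x' = [3935437/5054692, -5394063/5054692], P' = [518336843/5054692 -167858461/5054692; -167858461/5054692 56482955/5054692]

step 0: x̄ = F·x = [2, -2]
step 0: P̄ = F·P·Fᵀ + Q = [49 27; 27 28]
step 0: y = z − H·x̄ = [-6]
step 0: S = H·P̄·Hᵀ + R = [467]
step 0: K = P̄·Hᵀ·S⁻¹ = [-130/467; -111/467]
step 0: x' = x̄ + K·y = [1714/467, -268/467]
step 0: P' = (I − K·H)·P̄ = [5983/467 -1821/467; -1821/467 755/467]
step 1: x̄ = F·x = [-2518/467, 1178/467]
step 1: P̄ = F·P·Fᵀ + Q = [24171/467 -3274/467; -3274/467 4054/467]
step 1: y = z − H·x̄ = [-385/467]
step 1: S = H·P̄·Hᵀ + R = [42881/467]
step 1: K = P̄·Hᵀ·S⁻¹ = [-14349/42881; -8888/42881]
step 1: x' = x̄ + K·y = [-219379/42881, 115494/42881]
step 1: P' = (I − K·H)·P̄ = [1778550/42881 -573718/42881; -573718/42881 203090/42881]
step 2: x̄ = F·x = [565861/42881, 11609/42881]
step 2: P̄ = F·P·Fᵀ + Q = [7091549/42881 -1133728/42881; -1133728/42881 510443/42881]
step 2: y = z − H·x̄ = [729331/42881]
step 2: S = H·P̄·Hᵀ + R = [5054692/42881]
step 2: K = P̄·Hᵀ·S⁻¹ = [-3690365/5054692; -397601/5054692]
step 2: x' = x̄ + K·y = [3935437/5054692, -5394063/5054692]
step 2: P' = (I − K·H)·P̄ = [518336843/5054692 -167858461/5054692; -167858461/5054692 56482955/5054692]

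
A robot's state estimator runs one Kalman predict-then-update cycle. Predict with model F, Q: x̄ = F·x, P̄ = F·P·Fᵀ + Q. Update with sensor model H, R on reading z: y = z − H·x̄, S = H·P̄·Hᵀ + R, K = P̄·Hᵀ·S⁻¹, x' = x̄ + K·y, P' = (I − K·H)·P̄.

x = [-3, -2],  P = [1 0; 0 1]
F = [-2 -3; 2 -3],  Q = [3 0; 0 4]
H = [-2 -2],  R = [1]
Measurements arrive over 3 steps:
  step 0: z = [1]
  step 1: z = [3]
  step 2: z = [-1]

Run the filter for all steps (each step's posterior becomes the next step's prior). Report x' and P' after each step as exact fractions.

step 0: x̄ = F·x = [12, 0]
step 0: P̄ = F·P·Fᵀ + Q = [16 5; 5 17]
step 0: y = z − H·x̄ = [25]
step 0: S = H·P̄·Hᵀ + R = [173]
step 0: K = P̄·Hᵀ·S⁻¹ = [-42/173; -44/173]
step 0: x' = x̄ + K·y = [1026/173, -1100/173]
step 0: P' = (I − K·H)·P̄ = [1004/173 -983/173; -983/173 1005/173]
step 1: x̄ = F·x = [1248/173, 5352/173]
step 1: P̄ = F·P·Fᵀ + Q = [1784/173 5029/173; 5029/173 25549/173]
step 1: y = z − H·x̄ = [13719/173]
step 1: S = H·P̄·Hᵀ + R = [149737/173]
step 1: K = P̄·Hᵀ·S⁻¹ = [-13626/149737; -61156/149737]
step 1: x' = x̄ + K·y = [-366/149737, -217380/149737]
step 1: P' = (I − K·H)·P̄ = [470884/149737 -464071/149737; -464071/149737 494649/149737]
step 2: x̄ = F·x = [652872/149737, 651408/149737]
step 2: P̄ = F·P·Fᵀ + Q = [1215736/149737 2568305/149737; 2568305/149737 12503177/149737]
step 2: y = z − H·x̄ = [2458823/149737]
step 2: S = H·P̄·Hᵀ + R = [75571829/149737]
step 2: K = P̄·Hᵀ·S⁻¹ = [-7568082/75571829; -30142964/75571829]
step 2: x' = x̄ + K·y = [205227546/75571829, -166212220/75571829]
step 2: P' = (I − K·H)·P̄ = [231068660/75571829 -227284619/75571829; -227284619/75571829 242356101/75571829]

step 0: x' = [1026/173, -1100/173], P' = [1004/173 -983/173; -983/173 1005/173]
step 1: x' = [-366/149737, -217380/149737], P' = [470884/149737 -464071/149737; -464071/149737 494649/149737]
step 2: x' = [205227546/75571829, -166212220/75571829], P' = [231068660/75571829 -227284619/75571829; -227284619/75571829 242356101/75571829]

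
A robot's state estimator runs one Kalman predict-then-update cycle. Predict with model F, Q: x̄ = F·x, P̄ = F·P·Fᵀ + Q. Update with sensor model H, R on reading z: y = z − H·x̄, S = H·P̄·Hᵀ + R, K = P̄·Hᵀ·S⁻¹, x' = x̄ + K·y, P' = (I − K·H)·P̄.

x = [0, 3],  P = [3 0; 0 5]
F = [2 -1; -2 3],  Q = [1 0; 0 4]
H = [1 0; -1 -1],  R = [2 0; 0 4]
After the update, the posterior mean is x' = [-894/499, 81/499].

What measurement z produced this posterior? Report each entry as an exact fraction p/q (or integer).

x̄ = F·x = [-3, 9]
P̄ = F·P·Fᵀ + Q = [18 -27; -27 61]
S = H·P̄·Hᵀ + R = [20 9; 9 29]
K = P̄·Hᵀ·S⁻¹ = [441/499 18/499; -477/499 -437/499]
x' − x̄ = [603/499, -4410/499] = K·y
y = (KᵀK)⁻¹·Kᵀ·(x' − x̄) = [1, 9]
z = y + H·x̄ = [1, 9] + [-3, -6] = [-2, 3]

z = [-2, 3]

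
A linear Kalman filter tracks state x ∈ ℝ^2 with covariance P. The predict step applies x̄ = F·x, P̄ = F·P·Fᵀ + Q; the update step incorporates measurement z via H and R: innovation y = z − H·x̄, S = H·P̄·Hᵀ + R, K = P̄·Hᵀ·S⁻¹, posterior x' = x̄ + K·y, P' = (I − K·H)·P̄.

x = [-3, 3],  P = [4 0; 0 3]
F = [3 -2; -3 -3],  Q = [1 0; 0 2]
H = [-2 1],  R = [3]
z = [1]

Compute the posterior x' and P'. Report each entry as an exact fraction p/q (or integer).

x' = [-419/84, -2929/336]
P' = [188/21 1417/84; 1417/84 11639/336]

x̄ = F·x = [-15, 0]
P̄ = F·P·Fᵀ + Q = [49 -18; -18 65]
y = z − H·x̄ = [-29]
S = H·P̄·Hᵀ + R = [336]
K = P̄·Hᵀ·S⁻¹ = [-29/84; 101/336]
x' = x̄ + K·y = [-419/84, -2929/336]
P' = (I − K·H)·P̄ = [188/21 1417/84; 1417/84 11639/336]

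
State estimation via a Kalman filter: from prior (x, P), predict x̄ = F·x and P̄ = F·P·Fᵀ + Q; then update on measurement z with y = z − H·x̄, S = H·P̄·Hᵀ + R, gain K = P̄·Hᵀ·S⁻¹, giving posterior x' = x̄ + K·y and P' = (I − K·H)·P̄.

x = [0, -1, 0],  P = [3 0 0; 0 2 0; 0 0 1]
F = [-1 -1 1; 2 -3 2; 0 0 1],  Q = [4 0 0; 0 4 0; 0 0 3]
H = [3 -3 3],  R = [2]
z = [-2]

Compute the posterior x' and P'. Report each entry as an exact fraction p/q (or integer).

x̄ = F·x = [1, 3, 0]
P̄ = F·P·Fᵀ + Q = [10 2 1; 2 38 2; 1 2 4]
y = z − H·x̄ = [4]
S = H·P̄·Hᵀ + R = [416]
K = P̄·Hᵀ·S⁻¹ = [27/416; -51/208; 9/416]
x' = x̄ + K·y = [131/104, 105/52, 9/104]
P' = (I − K·H)·P̄ = [3431/416 1793/208 173/416; 1793/208 1351/104 875/208; 173/416 875/208 1583/416]

x' = [131/104, 105/52, 9/104]
P' = [3431/416 1793/208 173/416; 1793/208 1351/104 875/208; 173/416 875/208 1583/416]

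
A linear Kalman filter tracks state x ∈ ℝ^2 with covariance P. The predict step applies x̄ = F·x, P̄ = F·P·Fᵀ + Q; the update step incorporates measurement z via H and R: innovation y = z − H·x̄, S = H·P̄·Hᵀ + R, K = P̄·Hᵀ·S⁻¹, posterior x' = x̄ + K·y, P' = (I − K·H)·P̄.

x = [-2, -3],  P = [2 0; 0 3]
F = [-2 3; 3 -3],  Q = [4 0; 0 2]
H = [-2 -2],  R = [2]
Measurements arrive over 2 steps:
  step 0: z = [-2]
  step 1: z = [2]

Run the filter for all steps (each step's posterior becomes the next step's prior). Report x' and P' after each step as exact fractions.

step 0: x' = [-5, 99/17], P' = [39 -39; -39 671/17]
step 1: x' = [16521/1547, -18136/1547], P' = [280711/1547 -283958/1547; -283958/1547 287970/1547]

step 0: x̄ = F·x = [-5, 3]
step 0: P̄ = F·P·Fᵀ + Q = [39 -39; -39 47]
step 0: y = z − H·x̄ = [-6]
step 0: S = H·P̄·Hᵀ + R = [34]
step 0: K = P̄·Hᵀ·S⁻¹ = [0; -8/17]
step 0: x' = x̄ + K·y = [-5, 99/17]
step 0: P' = (I − K·H)·P̄ = [39 -39; -39 671/17]
step 1: x̄ = F·x = [467/17, -552/17]
step 1: P̄ = F·P·Fᵀ + Q = [16715/17 -19962/17; -19962/17 23974/17]
step 1: y = z − H·x̄ = [-8]
step 1: S = H·P̄·Hᵀ + R = [182]
step 1: K = P̄·Hᵀ·S⁻¹ = [191/91; -236/91]
step 1: x' = x̄ + K·y = [16521/1547, -18136/1547]
step 1: P' = (I − K·H)·P̄ = [280711/1547 -283958/1547; -283958/1547 287970/1547]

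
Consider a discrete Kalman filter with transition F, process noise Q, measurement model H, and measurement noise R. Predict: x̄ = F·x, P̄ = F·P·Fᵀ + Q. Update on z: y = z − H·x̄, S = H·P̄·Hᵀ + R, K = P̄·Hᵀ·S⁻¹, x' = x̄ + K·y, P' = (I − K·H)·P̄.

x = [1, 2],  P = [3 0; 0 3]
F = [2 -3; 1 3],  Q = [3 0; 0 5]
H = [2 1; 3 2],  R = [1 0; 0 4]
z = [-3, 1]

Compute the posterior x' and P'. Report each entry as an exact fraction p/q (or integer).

x̄ = F·x = [-4, 7]
P̄ = F·P·Fᵀ + Q = [42 -21; -21 35]
y = z − H·x̄ = [-2, -1]
S = H·P̄·Hᵀ + R = [120 175; 175 270]
K = P̄·Hᵀ·S⁻¹ = [462/355 -189/355; -623/355 413/355]
x' = x̄ + K·y = [-431/71, 3318/355]
P' = (I − K·H)·P̄ = [336/71 -2898/355; -2898/355 5173/355]

x' = [-431/71, 3318/355]
P' = [336/71 -2898/355; -2898/355 5173/355]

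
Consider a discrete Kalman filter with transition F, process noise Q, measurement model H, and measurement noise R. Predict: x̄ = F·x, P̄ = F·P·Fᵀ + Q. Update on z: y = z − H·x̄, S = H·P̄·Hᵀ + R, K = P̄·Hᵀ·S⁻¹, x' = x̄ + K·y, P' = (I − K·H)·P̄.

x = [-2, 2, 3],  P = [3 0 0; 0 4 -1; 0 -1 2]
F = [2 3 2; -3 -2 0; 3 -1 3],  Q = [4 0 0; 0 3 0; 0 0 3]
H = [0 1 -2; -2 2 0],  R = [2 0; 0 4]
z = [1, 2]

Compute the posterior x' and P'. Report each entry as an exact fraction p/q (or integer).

x̄ = F·x = [8, 2, 1]
P̄ = F·P·Fᵀ + Q = [48 -38 11; -38 46 -13; 11 -13 58]
y = z − H·x̄ = [1, 14]
S = H·P̄·Hᵀ + R = [332 264; 264 684]
K = P̄·Hᵀ·S⁻¹ = [91/3279 -2579/9837; 34/1093 766/3279; -2099/4372 755/6558]
x' = x̄ + K·y = [42863/9837, 17384/3279, 27959/13116]
P' = (I − K·H)·P̄ = [44968/9837 13270/3279 6544/3279; 13270/3279 4934/1093 2433/1093; 6544/3279 2433/1093 6965/4372]

x' = [42863/9837, 17384/3279, 27959/13116]
P' = [44968/9837 13270/3279 6544/3279; 13270/3279 4934/1093 2433/1093; 6544/3279 2433/1093 6965/4372]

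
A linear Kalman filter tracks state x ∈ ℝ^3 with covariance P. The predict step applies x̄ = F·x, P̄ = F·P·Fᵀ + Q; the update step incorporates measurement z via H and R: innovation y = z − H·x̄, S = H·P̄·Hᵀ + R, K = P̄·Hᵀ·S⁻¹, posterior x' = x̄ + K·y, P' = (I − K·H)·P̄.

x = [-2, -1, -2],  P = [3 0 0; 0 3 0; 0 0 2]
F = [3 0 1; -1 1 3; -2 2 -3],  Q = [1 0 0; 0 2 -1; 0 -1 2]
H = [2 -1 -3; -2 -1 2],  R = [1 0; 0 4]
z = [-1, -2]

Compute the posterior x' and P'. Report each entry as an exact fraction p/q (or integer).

x' = [-107692/61709, 114030/61709, -91048/61709]
P' = [439845/61709 -173532/61709 348219/61709; -173532/61709 161324/61709 -160648/61709; 348219/61709 -160648/61709 287651/61709]

x̄ = F·x = [-8, -5, 8]
P̄ = F·P·Fᵀ + Q = [30 -3 -24; -3 26 -7; -24 -7 44]
y = z − H·x̄ = [34, -39]
S = H·P̄·Hᵀ + R = [801 -605; -605 534]
K = P̄·Hᵀ·S⁻¹ = [8565/61709 -2430/61709; -26444/61709 -33889/61709; -5867/61709 9878/61709]
x' = x̄ + K·y = [-107692/61709, 114030/61709, -91048/61709]
P' = (I − K·H)·P̄ = [439845/61709 -173532/61709 348219/61709; -173532/61709 161324/61709 -160648/61709; 348219/61709 -160648/61709 287651/61709]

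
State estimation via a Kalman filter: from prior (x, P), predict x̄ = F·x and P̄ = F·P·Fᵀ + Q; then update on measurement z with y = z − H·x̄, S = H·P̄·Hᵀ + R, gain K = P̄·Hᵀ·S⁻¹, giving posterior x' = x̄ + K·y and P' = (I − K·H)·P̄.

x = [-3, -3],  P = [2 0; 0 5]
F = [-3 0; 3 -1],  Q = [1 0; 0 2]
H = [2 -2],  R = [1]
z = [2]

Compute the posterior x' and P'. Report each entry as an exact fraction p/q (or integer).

x̄ = F·x = [9, -6]
P̄ = F·P·Fᵀ + Q = [19 -18; -18 25]
y = z − H·x̄ = [-28]
S = H·P̄·Hᵀ + R = [321]
K = P̄·Hᵀ·S⁻¹ = [74/321; -86/321]
x' = x̄ + K·y = [817/321, 482/321]
P' = (I − K·H)·P̄ = [623/321 586/321; 586/321 629/321]

x' = [817/321, 482/321]
P' = [623/321 586/321; 586/321 629/321]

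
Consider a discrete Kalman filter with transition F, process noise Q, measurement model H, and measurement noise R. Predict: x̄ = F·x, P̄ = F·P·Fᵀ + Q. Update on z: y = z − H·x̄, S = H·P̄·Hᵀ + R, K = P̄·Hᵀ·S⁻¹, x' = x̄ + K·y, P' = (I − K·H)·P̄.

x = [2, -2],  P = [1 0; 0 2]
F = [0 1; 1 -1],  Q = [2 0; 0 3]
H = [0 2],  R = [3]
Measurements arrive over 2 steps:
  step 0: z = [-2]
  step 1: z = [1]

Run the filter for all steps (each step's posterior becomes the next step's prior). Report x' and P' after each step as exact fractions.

step 0: x̄ = F·x = [-2, 4]
step 0: P̄ = F·P·Fᵀ + Q = [4 -2; -2 6]
step 0: y = z − H·x̄ = [-10]
step 0: S = H·P̄·Hᵀ + R = [27]
step 0: K = P̄·Hᵀ·S⁻¹ = [-4/27; 4/9]
step 0: x' = x̄ + K·y = [-14/27, -4/9]
step 0: P' = (I − K·H)·P̄ = [92/27 -2/9; -2/9 2/3]
step 1: x̄ = F·x = [-4/9, -2/27]
step 1: P̄ = F·P·Fᵀ + Q = [8/3 -8/9; -8/9 203/27]
step 1: y = z − H·x̄ = [31/27]
step 1: S = H·P̄·Hᵀ + R = [893/27]
step 1: K = P̄·Hᵀ·S⁻¹ = [-48/893; 406/893]
step 1: x' = x̄ + K·y = [-452/893, 400/893]
step 1: P' = (I − K·H)·P̄ = [2296/893 -72/893; -72/893 609/893]

step 0: x' = [-14/27, -4/9], P' = [92/27 -2/9; -2/9 2/3]
step 1: x' = [-452/893, 400/893], P' = [2296/893 -72/893; -72/893 609/893]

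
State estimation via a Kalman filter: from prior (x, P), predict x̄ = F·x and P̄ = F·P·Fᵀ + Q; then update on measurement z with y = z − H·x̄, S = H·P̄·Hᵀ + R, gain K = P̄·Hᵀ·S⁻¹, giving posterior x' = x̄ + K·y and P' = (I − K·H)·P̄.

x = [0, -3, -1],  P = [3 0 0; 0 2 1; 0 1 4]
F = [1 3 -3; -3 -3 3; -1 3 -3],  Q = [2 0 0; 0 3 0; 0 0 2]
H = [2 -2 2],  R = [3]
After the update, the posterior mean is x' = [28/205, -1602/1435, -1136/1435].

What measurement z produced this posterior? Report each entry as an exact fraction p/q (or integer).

z = [1]

x̄ = F·x = [-6, 6, -6]
P̄ = F·P·Fᵀ + Q = [41 -45 33; -45 66 -27; 33 -27 41]
S = H·P̄·Hᵀ + R = [1435]
K = P̄·Hᵀ·S⁻¹ = [34/205; -276/1435; 202/1435]
x' − x̄ = [1258/205, -10212/1435, 7474/1435] = K·y
y = (KᵀK)⁻¹·Kᵀ·(x' − x̄) = [37]
z = y + H·x̄ = [37] + [-36] = [1]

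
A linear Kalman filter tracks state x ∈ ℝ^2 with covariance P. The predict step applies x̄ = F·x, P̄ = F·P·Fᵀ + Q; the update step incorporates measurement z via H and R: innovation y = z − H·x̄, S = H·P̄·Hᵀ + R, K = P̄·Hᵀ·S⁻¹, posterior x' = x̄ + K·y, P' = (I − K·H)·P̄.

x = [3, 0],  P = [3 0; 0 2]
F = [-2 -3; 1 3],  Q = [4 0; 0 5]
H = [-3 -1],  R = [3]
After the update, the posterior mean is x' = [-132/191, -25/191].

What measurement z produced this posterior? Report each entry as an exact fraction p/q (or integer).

z = [2]

x̄ = F·x = [-6, 3]
P̄ = F·P·Fᵀ + Q = [34 -24; -24 26]
S = H·P̄·Hᵀ + R = [191]
K = P̄·Hᵀ·S⁻¹ = [-78/191; 46/191]
x' − x̄ = [1014/191, -598/191] = K·y
y = (KᵀK)⁻¹·Kᵀ·(x' − x̄) = [-13]
z = y + H·x̄ = [-13] + [15] = [2]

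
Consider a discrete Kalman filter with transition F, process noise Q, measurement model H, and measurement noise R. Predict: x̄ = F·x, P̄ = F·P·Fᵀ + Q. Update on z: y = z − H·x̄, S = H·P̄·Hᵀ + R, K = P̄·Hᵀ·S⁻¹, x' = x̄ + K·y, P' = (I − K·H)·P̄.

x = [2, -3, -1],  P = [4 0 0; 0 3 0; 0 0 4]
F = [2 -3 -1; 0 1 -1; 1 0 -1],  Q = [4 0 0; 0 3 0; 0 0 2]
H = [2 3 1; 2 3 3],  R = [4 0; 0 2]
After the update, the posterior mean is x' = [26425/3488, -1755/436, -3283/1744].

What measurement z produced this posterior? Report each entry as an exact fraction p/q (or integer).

z = [2, -3]

x̄ = F·x = [14, -2, 3]
P̄ = F·P·Fᵀ + Q = [51 -5 12; -5 10 4; 12 4 10]
S = H·P̄·Hᵀ + R = [320 408; 408 542]
K = P̄·Hᵀ·S⁻¹ = [1737/3488 -129/872; -3/436 7/109; -499/1744 147/436]
x' − x̄ = [-22407/3488, -883/436, -8515/1744] = K·y
y = (KᵀK)⁻¹·Kᵀ·(x' − x̄) = [-23, -34]
z = y + H·x̄ = [-23, -34] + [25, 31] = [2, -3]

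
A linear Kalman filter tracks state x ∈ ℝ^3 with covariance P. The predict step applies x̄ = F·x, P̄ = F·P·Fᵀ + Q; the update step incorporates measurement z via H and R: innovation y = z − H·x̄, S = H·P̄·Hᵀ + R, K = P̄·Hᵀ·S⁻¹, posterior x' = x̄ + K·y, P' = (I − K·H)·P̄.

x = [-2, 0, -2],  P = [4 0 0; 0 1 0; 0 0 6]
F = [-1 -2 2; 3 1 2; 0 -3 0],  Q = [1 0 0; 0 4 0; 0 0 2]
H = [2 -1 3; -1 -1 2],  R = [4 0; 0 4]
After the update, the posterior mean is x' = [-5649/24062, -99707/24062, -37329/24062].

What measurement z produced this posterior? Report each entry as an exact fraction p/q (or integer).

z = [-1, 1]

x̄ = F·x = [-2, -10, 0]
P̄ = F·P·Fᵀ + Q = [33 10 6; 10 65 -3; 6 -3 11]
S = H·P̄·Hᵀ + R = [350 76; 76 154]
K = P̄·Hᵀ·S⁻¹ = [3438/12031 -8237/24062; -540/12031 -12123/24062; 1487/12031 1501/24062]
x' − x̄ = [42475/24062, 140913/24062, -37329/24062] = K·y
y = (KᵀK)⁻¹·Kᵀ·(x' − x̄) = [-7, -11]
z = y + H·x̄ = [-7, -11] + [6, 12] = [-1, 1]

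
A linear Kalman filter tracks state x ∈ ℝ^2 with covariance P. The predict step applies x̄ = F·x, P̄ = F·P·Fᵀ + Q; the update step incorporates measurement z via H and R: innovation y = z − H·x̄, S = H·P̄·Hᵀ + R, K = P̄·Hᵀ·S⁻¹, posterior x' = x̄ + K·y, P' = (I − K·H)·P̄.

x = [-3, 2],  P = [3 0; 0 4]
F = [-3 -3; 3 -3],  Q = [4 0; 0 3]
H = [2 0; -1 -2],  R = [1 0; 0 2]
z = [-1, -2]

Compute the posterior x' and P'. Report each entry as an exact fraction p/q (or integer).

x' = [-31424/70361, 77082/70361]
P' = [17498/70361 -8664/70361; -8664/70361 39201/70361]

x̄ = F·x = [3, -15]
P̄ = F·P·Fᵀ + Q = [67 9; 9 66]
y = z − H·x̄ = [-7, -29]
S = H·P̄·Hᵀ + R = [269 -170; -170 369]
K = P̄·Hᵀ·S⁻¹ = [34996/70361 -85/70361; -17328/70361 -34869/70361]
x' = x̄ + K·y = [-31424/70361, 77082/70361]
P' = (I − K·H)·P̄ = [17498/70361 -8664/70361; -8664/70361 39201/70361]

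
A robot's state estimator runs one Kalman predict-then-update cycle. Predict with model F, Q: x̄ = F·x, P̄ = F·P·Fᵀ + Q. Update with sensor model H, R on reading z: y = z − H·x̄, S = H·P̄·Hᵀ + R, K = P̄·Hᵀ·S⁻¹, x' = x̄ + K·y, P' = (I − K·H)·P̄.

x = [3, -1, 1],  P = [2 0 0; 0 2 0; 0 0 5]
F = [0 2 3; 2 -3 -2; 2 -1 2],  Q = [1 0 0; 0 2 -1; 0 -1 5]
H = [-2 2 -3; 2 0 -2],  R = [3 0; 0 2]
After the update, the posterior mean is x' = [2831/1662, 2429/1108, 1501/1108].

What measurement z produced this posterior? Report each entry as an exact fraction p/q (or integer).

z = [-3, 1]

x̄ = F·x = [1, 7, 9]
P̄ = F·P·Fᵀ + Q = [54 -42 26; -42 48 -7; 26 -7 35]
S = H·P̄·Hᵀ + R = [1458 -198; -198 150]
K = P̄·Hᵀ·S⁻¹ = [-817/4986 87/554; 905/9972 -1153/3324; -541/3324 -371/1108]
x' − x̄ = [1169/1662, -5327/1108, -8471/1108] = K·y
y = (KᵀK)⁻¹·Kᵀ·(x' − x̄) = [12, 17]
z = y + H·x̄ = [12, 17] + [-15, -16] = [-3, 1]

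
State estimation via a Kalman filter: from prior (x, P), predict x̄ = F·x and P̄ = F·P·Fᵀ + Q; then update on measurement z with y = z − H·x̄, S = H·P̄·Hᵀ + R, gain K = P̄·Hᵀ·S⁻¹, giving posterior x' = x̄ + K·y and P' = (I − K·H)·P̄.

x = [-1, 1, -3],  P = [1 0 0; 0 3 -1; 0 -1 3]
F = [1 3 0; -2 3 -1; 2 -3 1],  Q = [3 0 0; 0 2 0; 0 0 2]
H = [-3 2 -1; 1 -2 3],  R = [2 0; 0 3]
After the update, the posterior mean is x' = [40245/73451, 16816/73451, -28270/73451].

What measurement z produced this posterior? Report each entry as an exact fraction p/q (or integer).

z = [-1, -1]

x̄ = F·x = [2, 8, -8]
P̄ = F·P·Fᵀ + Q = [31 28 -28; 28 42 -40; -28 -40 42]
S = H·P̄·Hᵀ + R = [147 -203; -203 780]
K = P̄·Hᵀ·S⁻¹ = [-29147/73451 -2550/10493; -4528/73451 -2536/10493; 6494/73451 2636/10493]
x' − x̄ = [-106657/73451, -570792/73451, 559338/73451] = K·y
y = (KᵀK)⁻¹·Kᵀ·(x' − x̄) = [-19, 37]
z = y + H·x̄ = [-19, 37] + [18, -38] = [-1, -1]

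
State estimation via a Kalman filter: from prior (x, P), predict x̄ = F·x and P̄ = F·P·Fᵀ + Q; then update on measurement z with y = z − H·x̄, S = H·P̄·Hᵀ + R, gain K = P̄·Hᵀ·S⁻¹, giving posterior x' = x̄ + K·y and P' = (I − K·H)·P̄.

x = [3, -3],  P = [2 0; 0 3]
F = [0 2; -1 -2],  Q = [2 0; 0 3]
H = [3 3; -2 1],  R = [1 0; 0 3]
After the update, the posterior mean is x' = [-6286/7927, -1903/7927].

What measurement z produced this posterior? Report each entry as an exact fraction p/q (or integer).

z = [-3, 1]

x̄ = F·x = [-6, 3]
P̄ = F·P·Fᵀ + Q = [14 -12; -12 17]
S = H·P̄·Hᵀ + R = [64 3; 3 124]
K = P̄·Hᵀ·S⁻¹ = [864/7927 -2578/7927; 1737/7927 2579/7927]
x' − x̄ = [41276/7927, -25684/7927] = K·y
y = (KᵀK)⁻¹·Kᵀ·(x' − x̄) = [6, -14]
z = y + H·x̄ = [6, -14] + [-9, 15] = [-3, 1]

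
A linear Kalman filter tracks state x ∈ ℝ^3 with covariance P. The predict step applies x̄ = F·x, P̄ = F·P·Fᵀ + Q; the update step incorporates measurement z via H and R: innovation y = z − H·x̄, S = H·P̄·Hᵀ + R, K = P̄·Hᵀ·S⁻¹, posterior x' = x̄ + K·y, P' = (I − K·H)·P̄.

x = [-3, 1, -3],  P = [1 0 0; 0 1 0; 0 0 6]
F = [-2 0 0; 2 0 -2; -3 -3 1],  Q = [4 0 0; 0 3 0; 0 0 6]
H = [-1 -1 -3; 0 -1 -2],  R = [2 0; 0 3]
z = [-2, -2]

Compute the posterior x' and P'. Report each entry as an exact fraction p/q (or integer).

x' = [7730/2301, 3695/767, -1457/767]
P' = [9344/2301 2230/767 -1610/767; 2230/767 13536/767 -5604/767; -1610/767 -5604/767 2622/767]

x̄ = F·x = [6, 0, 3]
P̄ = F·P·Fᵀ + Q = [8 -4 6; -4 31 -18; 6 -18 30]
y = z − H·x̄ = [13, 4]
S = H·P̄·Hᵀ + R = [231 129; 129 82]
K = P̄·Hᵀ·S⁻¹ = [-772/2301 330/767; 523/767 -776/767; -326/767 120/767]
x' = x̄ + K·y = [7730/2301, 3695/767, -1457/767]
P' = (I − K·H)·P̄ = [9344/2301 2230/767 -1610/767; 2230/767 13536/767 -5604/767; -1610/767 -5604/767 2622/767]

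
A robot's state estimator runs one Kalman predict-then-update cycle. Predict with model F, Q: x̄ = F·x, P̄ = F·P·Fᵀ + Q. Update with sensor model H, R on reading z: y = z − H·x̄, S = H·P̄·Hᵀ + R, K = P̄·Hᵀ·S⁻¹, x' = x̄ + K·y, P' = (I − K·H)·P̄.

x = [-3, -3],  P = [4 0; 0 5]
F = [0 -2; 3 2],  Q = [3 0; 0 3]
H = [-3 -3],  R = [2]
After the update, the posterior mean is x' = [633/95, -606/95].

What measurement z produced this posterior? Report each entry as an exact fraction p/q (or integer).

x̄ = F·x = [6, -15]
P̄ = F·P·Fᵀ + Q = [23 -20; -20 59]
S = H·P̄·Hᵀ + R = [380]
K = P̄·Hᵀ·S⁻¹ = [-9/380; -117/380]
x' − x̄ = [63/95, 819/95] = K·y
y = (KᵀK)⁻¹·Kᵀ·(x' − x̄) = [-28]
z = y + H·x̄ = [-28] + [27] = [-1]

z = [-1]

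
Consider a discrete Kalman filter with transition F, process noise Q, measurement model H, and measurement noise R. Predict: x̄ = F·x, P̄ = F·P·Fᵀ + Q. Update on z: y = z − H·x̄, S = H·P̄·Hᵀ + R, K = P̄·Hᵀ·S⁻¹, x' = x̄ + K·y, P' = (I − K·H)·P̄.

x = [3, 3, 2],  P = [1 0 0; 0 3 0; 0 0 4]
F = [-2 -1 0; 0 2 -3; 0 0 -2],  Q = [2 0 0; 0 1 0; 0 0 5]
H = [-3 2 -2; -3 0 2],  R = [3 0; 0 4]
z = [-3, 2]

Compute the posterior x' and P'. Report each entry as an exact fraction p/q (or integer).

x̄ = F·x = [-9, 0, -4]
P̄ = F·P·Fᵀ + Q = [9 -6 0; -6 49 24; 0 24 21]
y = z − H·x̄ = [-38, -17]
S = H·P̄·Hᵀ + R = [244 129; 129 169]
K = P̄·Hᵀ·S⁻¹ = [-3108/24595 -1557/24595; 2978/24595 7332/24595; -4404/24595 9474/24595]
x' = x̄ + K·y = [-76782/24595, -237808/24595, -92086/24595]
P' = (I − K·H)·P̄ = [58104/24595 166536/24595 84042/24595; 166536/24595 518739/24595 264468/24595; 84042/24595 264468/24595 145011/24595]

x' = [-76782/24595, -237808/24595, -92086/24595]
P' = [58104/24595 166536/24595 84042/24595; 166536/24595 518739/24595 264468/24595; 84042/24595 264468/24595 145011/24595]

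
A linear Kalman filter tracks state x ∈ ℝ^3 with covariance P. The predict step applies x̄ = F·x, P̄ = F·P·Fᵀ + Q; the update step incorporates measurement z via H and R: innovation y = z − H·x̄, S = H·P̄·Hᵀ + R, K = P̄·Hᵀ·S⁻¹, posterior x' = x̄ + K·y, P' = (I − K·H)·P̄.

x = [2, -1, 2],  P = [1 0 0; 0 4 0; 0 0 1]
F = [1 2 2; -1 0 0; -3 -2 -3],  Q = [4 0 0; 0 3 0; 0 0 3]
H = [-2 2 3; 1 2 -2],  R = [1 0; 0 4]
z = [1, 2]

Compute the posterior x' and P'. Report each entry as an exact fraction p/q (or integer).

x' = [-69782/31481, 12774/31481, -45804/31481]
P' = [124880/31481 17022/31481 70980/31481; 17022/31481 13391/31481 4240/31481; 70980/31481 4240/31481 46132/31481]

x̄ = F·x = [4, -2, -10]
P̄ = F·P·Fᵀ + Q = [25 -1 -25; -1 4 3; -25 3 37]
y = z − H·x̄ = [43, -18]
S = H·P̄·Hᵀ + R = [794 -423; -423 265]
K = P̄·Hᵀ·S⁻¹ = [-2776/31481 4241/31481; 5458/31481 8831/31481; 4916/31481 -3201/31481]
x' = x̄ + K·y = [-69782/31481, 12774/31481, -45804/31481]
P' = (I − K·H)·P̄ = [124880/31481 17022/31481 70980/31481; 17022/31481 13391/31481 4240/31481; 70980/31481 4240/31481 46132/31481]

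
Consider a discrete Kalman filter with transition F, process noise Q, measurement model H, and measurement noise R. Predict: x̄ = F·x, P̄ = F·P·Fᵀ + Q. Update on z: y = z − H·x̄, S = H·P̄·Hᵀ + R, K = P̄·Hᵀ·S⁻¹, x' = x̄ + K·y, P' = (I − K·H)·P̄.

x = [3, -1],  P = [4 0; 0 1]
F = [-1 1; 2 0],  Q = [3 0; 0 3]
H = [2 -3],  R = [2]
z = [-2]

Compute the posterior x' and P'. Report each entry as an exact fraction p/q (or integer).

x̄ = F·x = [-4, 6]
P̄ = F·P·Fᵀ + Q = [8 -8; -8 19]
y = z − H·x̄ = [24]
S = H·P̄·Hᵀ + R = [301]
K = P̄·Hᵀ·S⁻¹ = [40/301; -73/301]
x' = x̄ + K·y = [-244/301, 54/301]
P' = (I − K·H)·P̄ = [808/301 512/301; 512/301 390/301]

x' = [-244/301, 54/301]
P' = [808/301 512/301; 512/301 390/301]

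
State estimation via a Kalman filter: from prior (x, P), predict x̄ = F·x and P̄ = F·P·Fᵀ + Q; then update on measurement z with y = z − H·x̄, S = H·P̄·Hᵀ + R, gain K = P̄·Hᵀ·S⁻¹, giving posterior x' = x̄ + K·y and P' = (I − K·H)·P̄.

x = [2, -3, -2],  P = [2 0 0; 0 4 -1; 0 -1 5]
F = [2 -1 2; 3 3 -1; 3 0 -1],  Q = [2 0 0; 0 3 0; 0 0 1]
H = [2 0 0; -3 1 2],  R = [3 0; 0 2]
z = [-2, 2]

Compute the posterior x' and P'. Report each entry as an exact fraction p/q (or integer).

x' = [-1793/2347, -45863/7041, 67054/21123]
P' = [3345/4694 3375/4694 3287/4694; 3375/4694 58765/4694 -67049/14082; 3287/4694 -67049/14082 156469/42246]

x̄ = F·x = [3, -1, 8]
P̄ = F·P·Fᵀ + Q = [38 -17 1; -17 68 26; 1 26 24]
y = z − H·x̄ = [-8, -4]
S = H·P̄·Hᵀ + R = [155 -258; -258 702]
K = P̄·Hᵀ·S⁻¹ = [1115/2347 -43/4694; 1125/2347 5911/14082; 3287/7041 11521/42246]
x' = x̄ + K·y = [-1793/2347, -45863/7041, 67054/21123]
P' = (I − K·H)·P̄ = [3345/4694 3375/4694 3287/4694; 3375/4694 58765/4694 -67049/14082; 3287/4694 -67049/14082 156469/42246]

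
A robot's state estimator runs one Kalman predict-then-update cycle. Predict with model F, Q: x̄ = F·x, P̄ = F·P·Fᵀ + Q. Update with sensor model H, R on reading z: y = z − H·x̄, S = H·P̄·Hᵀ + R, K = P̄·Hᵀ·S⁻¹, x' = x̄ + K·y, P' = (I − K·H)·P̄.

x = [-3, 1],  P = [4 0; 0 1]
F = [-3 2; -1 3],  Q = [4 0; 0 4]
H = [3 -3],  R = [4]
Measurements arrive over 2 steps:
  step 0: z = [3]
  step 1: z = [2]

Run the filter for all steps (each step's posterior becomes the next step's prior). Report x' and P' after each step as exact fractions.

step 0: x' = [1583/229, 1338/229], P' = [3992/229 3888/229; 3888/229 3884/229]
step 1: x' = [-15600/8401, -20735/8401], P' = [192402/42005 185796/42005; 185796/42005 197808/42005]

step 0: x̄ = F·x = [11, 6]
step 0: P̄ = F·P·Fᵀ + Q = [44 18; 18 17]
step 0: y = z − H·x̄ = [-12]
step 0: S = H·P̄·Hᵀ + R = [229]
step 0: K = P̄·Hᵀ·S⁻¹ = [78/229; 3/229]
step 0: x' = x̄ + K·y = [1583/229, 1338/229]
step 0: P' = (I − K·H)·P̄ = [3992/229 3888/229; 3888/229 3884/229]
step 1: x̄ = F·x = [-2073/229, 2431/229]
step 1: P̄ = F·P·Fᵀ + Q = [5724/229 -7488/229; -7488/229 16536/229]
step 1: y = z − H·x̄ = [13970/229]
step 1: S = H·P̄·Hᵀ + R = [336040/229]
step 1: K = P̄·Hᵀ·S⁻¹ = [9909/84010; -9009/42005]
step 1: x' = x̄ + K·y = [-15600/8401, -20735/8401]
step 1: P' = (I − K·H)·P̄ = [192402/42005 185796/42005; 185796/42005 197808/42005]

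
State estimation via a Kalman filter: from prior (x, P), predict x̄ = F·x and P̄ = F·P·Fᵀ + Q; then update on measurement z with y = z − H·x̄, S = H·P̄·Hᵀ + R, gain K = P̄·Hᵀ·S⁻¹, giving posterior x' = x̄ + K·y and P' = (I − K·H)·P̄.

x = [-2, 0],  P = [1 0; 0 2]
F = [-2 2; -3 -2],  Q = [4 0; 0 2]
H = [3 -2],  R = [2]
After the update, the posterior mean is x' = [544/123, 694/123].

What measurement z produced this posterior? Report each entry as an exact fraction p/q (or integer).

x̄ = F·x = [4, 6]
P̄ = F·P·Fᵀ + Q = [16 -2; -2 19]
S = H·P̄·Hᵀ + R = [246]
K = P̄·Hᵀ·S⁻¹ = [26/123; -22/123]
x' − x̄ = [52/123, -44/123] = K·y
y = (KᵀK)⁻¹·Kᵀ·(x' − x̄) = [2]
z = y + H·x̄ = [2] + [0] = [2]

z = [2]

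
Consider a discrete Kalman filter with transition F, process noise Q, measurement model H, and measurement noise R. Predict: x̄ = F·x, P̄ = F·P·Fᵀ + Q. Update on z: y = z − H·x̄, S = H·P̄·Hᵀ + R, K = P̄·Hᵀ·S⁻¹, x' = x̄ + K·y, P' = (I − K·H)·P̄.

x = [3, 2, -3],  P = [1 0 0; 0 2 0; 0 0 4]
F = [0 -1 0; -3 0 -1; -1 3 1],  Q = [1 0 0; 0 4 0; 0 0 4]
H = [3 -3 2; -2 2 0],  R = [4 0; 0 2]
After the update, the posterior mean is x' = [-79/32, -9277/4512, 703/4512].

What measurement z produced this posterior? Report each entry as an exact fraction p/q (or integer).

x̄ = F·x = [-2, -6, 0]
P̄ = F·P·Fᵀ + Q = [3 0 -6; 0 17 -1; -6 -1 27]
S = H·P̄·Hᵀ + R = [232 -100; -100 82]
K = P̄·Hᵀ·S⁻¹ = [-3/32 -3/16; -473/4512 647/2256; 2099/4512 1555/2256]
x' − x̄ = [-15/32, 17795/4512, 703/4512] = K·y
y = (KᵀK)⁻¹·Kᵀ·(x' − x̄) = [-13, 9]
z = y + H·x̄ = [-13, 9] + [12, -8] = [-1, 1]

z = [-1, 1]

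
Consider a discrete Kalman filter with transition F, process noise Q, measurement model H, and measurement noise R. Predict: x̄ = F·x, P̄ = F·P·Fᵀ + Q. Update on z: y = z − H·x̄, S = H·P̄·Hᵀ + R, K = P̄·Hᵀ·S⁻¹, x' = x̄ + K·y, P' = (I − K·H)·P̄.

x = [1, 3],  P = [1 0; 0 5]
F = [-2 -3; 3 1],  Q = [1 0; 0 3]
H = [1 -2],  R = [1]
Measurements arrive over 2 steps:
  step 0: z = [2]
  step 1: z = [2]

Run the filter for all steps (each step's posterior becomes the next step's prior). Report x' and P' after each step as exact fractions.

step 0: x̄ = F·x = [-11, 6]
step 0: P̄ = F·P·Fᵀ + Q = [50 -21; -21 17]
step 0: y = z − H·x̄ = [25]
step 0: S = H·P̄·Hᵀ + R = [203]
step 0: K = P̄·Hᵀ·S⁻¹ = [92/203; -55/203]
step 0: x' = x̄ + K·y = [67/203, -157/203]
step 0: P' = (I − K·H)·P̄ = [1686/203 797/203; 797/203 426/203]
step 1: x̄ = F·x = [337/203, 44/203]
step 1: P̄ = F·P·Fᵀ + Q = [20345/203 -20161/203; -20161/203 20991/203]
step 1: y = z − H·x̄ = [157/203]
step 1: S = H·P̄·Hᵀ + R = [185156/203]
step 1: K = P̄·Hᵀ·S⁻¹ = [60667/185156; -62143/185156]
step 1: x' = x̄ + K·y = [354297/185156, -7929/185156]
step 1: P' = (I − K·H)·P̄ = [426177/185156 182755/185156; 182755/185156 122449/185156]

step 0: x' = [67/203, -157/203], P' = [1686/203 797/203; 797/203 426/203]
step 1: x' = [354297/185156, -7929/185156], P' = [426177/185156 182755/185156; 182755/185156 122449/185156]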